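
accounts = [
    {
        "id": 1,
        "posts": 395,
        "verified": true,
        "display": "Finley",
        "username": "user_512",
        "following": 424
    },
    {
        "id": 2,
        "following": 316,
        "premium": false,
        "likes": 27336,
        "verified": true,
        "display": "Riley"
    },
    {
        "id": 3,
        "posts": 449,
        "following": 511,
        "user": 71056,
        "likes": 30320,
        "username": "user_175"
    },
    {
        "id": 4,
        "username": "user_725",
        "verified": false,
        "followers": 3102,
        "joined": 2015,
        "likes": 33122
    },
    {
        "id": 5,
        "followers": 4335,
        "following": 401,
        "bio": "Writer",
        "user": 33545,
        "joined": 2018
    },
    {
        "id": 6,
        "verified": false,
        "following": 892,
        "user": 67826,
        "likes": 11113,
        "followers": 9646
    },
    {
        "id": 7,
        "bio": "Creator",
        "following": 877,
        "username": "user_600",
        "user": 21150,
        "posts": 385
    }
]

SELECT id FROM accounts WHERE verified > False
[1, 2]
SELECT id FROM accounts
[1, 2, 3, 4, 5, 6, 7]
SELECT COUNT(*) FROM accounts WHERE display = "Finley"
1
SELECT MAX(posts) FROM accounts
449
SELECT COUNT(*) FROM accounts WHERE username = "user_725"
1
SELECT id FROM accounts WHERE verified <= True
[1, 2, 4, 6]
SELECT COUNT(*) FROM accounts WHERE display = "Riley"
1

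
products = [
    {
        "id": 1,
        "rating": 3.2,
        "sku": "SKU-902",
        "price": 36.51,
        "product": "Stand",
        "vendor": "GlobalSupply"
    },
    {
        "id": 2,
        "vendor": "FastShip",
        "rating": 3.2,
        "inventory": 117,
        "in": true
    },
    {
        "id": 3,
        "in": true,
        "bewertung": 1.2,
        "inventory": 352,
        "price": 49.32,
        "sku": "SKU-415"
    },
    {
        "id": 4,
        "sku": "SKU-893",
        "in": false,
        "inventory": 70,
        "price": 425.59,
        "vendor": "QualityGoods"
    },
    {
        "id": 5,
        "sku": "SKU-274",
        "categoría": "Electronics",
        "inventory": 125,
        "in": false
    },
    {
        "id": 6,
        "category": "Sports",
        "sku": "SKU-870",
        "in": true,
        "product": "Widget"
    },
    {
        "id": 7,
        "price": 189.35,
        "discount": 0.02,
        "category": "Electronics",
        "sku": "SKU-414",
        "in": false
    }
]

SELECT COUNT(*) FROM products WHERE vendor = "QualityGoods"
1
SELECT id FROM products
[1, 2, 3, 4, 5, 6, 7]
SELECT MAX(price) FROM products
425.59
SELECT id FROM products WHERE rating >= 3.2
[1, 2]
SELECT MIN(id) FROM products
1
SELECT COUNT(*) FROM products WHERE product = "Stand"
1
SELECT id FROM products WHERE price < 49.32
[1]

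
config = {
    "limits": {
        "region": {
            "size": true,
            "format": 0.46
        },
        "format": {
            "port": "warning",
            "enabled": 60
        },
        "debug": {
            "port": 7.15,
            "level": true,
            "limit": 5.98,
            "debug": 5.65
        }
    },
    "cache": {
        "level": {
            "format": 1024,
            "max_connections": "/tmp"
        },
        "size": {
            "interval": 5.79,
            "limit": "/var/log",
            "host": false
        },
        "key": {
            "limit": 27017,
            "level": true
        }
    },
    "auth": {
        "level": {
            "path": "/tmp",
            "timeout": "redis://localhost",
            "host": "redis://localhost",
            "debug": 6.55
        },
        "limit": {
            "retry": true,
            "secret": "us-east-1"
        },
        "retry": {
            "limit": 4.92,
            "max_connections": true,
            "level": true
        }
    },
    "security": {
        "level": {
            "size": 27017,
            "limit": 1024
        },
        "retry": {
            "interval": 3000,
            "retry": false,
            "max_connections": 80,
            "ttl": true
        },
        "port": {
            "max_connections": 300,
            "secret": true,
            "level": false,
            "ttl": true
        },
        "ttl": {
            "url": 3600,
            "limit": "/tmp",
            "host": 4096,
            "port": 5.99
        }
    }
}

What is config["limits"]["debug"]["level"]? True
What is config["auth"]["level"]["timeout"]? "redis://localhost"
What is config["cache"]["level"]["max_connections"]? "/tmp"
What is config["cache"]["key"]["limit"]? 27017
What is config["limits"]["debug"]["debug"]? 5.65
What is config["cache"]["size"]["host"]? False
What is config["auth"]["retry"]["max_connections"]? True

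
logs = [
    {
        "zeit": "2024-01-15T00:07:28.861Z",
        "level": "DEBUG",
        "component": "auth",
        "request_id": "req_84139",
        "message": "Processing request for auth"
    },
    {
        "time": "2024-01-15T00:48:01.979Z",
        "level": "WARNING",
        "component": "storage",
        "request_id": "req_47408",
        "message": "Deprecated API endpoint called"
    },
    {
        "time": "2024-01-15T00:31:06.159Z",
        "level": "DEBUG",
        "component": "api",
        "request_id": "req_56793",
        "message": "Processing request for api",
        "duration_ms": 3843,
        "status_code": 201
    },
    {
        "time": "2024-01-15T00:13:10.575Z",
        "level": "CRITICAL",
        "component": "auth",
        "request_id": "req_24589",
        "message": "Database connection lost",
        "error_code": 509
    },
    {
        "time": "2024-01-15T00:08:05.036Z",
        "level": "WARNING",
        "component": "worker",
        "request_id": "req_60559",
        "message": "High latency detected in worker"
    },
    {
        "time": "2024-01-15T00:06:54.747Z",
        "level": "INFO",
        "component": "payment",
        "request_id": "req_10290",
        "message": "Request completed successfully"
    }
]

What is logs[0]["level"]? "DEBUG"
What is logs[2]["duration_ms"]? 3843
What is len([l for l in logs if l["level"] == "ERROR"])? 0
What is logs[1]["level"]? "WARNING"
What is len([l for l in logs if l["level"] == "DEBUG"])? 2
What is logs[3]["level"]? "CRITICAL"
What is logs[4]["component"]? "worker"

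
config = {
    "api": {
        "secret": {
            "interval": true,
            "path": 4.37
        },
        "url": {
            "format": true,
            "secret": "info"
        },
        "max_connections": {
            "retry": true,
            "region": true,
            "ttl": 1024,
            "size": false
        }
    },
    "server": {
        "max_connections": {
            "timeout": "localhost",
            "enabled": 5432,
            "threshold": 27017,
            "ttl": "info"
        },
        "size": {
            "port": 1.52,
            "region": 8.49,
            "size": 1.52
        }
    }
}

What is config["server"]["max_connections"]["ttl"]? "info"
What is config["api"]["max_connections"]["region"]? True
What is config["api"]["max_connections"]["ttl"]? 1024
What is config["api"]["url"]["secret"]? "info"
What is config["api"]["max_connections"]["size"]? False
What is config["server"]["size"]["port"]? 1.52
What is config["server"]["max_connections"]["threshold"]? 27017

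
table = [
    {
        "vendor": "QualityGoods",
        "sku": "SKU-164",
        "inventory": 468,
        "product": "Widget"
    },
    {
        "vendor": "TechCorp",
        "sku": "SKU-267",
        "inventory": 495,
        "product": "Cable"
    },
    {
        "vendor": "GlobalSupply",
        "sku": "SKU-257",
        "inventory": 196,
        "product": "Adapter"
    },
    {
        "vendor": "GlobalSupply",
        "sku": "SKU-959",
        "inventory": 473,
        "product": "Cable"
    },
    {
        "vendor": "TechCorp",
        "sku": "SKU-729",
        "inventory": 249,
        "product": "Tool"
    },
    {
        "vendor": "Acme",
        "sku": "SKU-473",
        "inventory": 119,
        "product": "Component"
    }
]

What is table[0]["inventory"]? 468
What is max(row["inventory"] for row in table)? 495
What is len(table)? 6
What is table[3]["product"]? "Cable"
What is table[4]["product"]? "Tool"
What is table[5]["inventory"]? 119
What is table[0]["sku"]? "SKU-164"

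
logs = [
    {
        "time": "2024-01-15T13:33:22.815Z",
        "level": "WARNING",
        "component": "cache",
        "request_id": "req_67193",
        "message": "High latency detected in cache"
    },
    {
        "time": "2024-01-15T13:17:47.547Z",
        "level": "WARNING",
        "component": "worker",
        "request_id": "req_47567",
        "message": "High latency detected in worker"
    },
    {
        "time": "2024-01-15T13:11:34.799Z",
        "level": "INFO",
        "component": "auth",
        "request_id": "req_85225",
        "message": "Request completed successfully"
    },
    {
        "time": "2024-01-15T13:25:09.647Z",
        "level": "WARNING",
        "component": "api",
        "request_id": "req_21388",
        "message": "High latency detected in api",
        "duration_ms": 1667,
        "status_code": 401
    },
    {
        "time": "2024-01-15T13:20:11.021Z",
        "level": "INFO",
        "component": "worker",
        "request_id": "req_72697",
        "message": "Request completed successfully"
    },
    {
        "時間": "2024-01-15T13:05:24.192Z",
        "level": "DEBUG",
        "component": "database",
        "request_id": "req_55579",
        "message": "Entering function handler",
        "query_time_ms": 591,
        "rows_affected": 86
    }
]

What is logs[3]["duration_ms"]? 1667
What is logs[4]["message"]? "Request completed successfully"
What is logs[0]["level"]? "WARNING"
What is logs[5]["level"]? "DEBUG"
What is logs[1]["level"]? "WARNING"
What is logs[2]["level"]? "INFO"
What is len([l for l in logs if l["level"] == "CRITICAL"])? 0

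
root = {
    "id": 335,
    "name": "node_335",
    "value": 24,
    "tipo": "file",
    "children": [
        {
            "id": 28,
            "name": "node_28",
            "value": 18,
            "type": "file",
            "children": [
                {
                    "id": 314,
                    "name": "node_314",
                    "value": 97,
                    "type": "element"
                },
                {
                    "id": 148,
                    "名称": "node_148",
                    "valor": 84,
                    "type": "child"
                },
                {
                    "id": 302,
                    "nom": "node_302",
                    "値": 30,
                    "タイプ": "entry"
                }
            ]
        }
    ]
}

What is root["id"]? 335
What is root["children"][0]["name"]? "node_28"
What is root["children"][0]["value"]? 18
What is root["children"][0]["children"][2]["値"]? 30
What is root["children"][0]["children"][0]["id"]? 314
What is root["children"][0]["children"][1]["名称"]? "node_148"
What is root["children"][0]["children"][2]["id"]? 302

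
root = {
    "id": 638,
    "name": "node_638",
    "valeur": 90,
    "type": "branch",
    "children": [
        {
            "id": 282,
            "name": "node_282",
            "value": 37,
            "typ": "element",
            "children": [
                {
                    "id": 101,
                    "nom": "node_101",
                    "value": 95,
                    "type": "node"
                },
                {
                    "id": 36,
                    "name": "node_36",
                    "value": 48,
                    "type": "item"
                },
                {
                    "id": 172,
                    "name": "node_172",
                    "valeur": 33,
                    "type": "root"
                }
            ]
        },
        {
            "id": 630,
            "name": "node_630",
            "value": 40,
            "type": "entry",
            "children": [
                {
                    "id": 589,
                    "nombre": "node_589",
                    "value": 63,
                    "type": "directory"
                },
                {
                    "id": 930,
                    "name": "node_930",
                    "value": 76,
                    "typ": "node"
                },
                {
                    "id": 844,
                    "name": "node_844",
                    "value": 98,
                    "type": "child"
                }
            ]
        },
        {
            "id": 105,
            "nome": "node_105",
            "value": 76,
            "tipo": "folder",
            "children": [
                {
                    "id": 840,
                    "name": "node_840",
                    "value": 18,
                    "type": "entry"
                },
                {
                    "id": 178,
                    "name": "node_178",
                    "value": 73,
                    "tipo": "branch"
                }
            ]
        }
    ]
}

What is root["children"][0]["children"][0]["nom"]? "node_101"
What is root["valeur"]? 90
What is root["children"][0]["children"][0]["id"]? 101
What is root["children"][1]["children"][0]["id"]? 589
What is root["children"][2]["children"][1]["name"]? "node_178"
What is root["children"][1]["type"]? "entry"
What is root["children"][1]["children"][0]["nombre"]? "node_589"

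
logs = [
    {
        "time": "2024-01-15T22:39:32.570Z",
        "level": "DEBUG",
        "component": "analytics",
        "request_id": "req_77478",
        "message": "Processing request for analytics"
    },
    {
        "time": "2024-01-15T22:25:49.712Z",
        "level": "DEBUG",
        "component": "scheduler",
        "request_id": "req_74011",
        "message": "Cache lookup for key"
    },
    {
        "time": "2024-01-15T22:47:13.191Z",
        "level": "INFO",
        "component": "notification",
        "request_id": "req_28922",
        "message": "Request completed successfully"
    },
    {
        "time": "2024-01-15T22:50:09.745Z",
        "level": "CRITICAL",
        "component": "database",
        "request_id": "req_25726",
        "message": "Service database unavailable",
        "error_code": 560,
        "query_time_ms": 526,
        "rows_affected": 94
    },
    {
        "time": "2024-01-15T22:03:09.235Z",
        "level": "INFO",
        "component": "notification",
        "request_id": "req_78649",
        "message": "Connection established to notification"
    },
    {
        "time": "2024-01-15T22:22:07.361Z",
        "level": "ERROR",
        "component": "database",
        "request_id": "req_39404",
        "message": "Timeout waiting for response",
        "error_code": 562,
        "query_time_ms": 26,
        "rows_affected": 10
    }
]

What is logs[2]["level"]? "INFO"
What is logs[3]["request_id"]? "req_25726"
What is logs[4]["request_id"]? "req_78649"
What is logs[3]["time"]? "2024-01-15T22:50:09.745Z"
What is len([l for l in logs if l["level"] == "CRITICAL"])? 1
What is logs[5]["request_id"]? "req_39404"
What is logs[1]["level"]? "DEBUG"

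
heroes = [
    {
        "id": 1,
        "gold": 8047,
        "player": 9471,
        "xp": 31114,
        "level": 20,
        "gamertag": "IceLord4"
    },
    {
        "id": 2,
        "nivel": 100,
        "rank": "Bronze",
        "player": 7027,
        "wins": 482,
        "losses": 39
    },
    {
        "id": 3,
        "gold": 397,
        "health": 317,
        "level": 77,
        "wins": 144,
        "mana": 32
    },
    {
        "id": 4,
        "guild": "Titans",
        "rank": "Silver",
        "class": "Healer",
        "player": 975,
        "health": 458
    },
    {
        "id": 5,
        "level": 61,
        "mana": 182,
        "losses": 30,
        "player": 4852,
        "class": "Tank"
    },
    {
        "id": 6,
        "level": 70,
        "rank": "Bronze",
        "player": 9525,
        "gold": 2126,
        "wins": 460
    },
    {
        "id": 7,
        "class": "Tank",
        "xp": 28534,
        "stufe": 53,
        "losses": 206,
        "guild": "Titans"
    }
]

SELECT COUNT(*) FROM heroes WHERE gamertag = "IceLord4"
1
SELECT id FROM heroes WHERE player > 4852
[1, 2, 6]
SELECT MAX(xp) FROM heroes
31114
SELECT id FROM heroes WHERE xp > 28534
[1]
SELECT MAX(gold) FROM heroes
8047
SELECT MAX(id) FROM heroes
7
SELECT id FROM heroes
[1, 2, 3, 4, 5, 6, 7]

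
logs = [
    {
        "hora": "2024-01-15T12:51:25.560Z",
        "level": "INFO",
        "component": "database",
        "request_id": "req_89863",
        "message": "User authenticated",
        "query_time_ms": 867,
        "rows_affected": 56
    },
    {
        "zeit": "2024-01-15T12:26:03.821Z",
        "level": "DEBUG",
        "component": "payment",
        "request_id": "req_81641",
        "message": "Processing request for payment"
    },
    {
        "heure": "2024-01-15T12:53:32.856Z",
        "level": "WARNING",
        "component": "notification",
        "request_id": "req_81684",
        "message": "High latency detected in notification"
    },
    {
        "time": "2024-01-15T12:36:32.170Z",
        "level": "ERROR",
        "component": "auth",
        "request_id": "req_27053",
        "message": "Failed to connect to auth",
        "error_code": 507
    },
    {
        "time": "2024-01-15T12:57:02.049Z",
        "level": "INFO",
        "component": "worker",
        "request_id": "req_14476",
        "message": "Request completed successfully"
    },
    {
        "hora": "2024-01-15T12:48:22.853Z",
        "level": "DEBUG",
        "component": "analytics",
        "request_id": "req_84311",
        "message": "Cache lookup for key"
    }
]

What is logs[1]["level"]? "DEBUG"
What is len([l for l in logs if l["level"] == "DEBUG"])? 2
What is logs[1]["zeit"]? "2024-01-15T12:26:03.821Z"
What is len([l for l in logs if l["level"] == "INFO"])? 2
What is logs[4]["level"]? "INFO"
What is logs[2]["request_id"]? "req_81684"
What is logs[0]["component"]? "database"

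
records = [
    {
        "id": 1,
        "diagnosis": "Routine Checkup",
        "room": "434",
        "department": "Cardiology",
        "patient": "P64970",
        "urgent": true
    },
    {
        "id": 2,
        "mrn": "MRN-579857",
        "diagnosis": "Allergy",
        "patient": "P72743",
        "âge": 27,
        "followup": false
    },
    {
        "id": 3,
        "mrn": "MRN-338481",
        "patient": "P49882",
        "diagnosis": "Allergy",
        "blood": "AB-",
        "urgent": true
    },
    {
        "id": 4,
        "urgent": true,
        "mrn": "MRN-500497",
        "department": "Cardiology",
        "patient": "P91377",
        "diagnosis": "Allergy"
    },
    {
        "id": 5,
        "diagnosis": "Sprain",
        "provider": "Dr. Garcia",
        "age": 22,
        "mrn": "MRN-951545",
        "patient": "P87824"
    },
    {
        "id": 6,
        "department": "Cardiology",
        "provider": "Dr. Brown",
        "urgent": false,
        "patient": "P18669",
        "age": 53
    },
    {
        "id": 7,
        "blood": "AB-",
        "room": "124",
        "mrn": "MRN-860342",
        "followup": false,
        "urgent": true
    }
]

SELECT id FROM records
[1, 2, 3, 4, 5, 6, 7]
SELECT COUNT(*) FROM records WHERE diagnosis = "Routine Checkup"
1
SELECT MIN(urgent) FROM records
False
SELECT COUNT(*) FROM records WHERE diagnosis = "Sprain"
1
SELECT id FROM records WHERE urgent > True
[]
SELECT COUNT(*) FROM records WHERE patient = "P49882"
1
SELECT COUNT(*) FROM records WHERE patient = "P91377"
1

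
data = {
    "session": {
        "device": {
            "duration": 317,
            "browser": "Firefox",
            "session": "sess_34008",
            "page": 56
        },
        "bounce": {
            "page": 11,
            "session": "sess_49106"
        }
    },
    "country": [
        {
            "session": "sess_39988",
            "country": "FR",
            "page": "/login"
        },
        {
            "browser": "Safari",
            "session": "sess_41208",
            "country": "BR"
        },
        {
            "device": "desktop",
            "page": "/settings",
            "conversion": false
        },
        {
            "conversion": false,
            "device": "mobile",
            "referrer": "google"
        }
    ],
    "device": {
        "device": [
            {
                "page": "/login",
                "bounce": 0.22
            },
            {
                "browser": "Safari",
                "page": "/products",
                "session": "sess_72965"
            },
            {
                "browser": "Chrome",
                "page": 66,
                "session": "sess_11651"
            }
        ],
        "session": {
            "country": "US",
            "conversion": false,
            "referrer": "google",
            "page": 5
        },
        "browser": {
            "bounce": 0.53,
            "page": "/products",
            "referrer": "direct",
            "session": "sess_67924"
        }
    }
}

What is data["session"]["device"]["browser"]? "Firefox"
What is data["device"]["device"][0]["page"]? "/login"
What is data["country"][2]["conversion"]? False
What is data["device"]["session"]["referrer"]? "google"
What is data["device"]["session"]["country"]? "US"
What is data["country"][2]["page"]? "/settings"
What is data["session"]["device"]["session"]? "sess_34008"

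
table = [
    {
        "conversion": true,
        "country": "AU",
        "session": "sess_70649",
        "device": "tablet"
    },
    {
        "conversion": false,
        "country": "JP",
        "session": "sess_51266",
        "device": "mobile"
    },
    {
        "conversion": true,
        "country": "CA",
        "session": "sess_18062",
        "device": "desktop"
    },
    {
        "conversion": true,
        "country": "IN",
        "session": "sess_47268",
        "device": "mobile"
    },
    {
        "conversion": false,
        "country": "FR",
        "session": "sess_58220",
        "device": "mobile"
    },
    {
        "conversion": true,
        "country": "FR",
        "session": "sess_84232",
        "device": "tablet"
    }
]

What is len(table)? 6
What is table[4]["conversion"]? False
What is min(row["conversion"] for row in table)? False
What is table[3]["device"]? "mobile"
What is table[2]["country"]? "CA"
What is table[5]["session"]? "sess_84232"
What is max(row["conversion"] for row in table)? True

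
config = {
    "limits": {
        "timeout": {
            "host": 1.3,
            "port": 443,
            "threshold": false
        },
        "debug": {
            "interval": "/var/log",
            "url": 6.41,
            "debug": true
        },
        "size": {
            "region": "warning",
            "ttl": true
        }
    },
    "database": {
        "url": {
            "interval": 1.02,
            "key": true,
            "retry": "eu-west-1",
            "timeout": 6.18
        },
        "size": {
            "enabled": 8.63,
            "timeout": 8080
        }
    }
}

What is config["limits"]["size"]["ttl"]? True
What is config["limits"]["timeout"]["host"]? 1.3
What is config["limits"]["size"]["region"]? "warning"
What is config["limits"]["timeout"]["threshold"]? False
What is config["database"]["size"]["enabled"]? 8.63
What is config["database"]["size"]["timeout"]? 8080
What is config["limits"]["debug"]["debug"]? True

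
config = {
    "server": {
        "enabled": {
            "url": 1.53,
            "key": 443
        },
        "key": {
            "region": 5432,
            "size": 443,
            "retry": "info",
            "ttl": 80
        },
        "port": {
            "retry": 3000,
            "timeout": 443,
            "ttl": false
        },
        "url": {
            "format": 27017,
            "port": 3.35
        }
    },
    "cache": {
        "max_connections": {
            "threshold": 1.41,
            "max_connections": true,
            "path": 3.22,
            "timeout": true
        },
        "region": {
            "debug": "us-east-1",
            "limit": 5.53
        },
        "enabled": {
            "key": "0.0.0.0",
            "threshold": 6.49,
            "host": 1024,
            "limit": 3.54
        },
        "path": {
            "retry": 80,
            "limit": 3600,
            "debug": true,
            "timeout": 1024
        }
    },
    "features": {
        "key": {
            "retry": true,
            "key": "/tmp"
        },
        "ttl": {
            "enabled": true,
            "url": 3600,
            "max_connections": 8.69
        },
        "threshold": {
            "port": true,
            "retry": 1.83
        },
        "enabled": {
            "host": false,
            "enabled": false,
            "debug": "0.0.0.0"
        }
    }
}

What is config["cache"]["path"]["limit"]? 3600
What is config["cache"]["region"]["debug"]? "us-east-1"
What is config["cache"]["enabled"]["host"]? 1024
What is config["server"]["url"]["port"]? 3.35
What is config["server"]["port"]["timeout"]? 443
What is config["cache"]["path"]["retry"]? 80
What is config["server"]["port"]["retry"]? 3000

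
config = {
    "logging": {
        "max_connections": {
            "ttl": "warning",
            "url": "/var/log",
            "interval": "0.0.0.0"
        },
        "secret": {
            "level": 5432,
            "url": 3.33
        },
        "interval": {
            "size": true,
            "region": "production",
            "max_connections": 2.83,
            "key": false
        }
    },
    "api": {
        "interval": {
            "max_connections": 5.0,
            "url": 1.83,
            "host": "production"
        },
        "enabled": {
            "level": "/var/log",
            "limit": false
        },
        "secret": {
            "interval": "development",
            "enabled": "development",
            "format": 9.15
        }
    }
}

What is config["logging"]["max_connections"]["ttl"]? "warning"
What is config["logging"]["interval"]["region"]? "production"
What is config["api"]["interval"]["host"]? "production"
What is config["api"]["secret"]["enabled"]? "development"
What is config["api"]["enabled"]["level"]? "/var/log"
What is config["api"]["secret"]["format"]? 9.15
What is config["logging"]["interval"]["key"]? False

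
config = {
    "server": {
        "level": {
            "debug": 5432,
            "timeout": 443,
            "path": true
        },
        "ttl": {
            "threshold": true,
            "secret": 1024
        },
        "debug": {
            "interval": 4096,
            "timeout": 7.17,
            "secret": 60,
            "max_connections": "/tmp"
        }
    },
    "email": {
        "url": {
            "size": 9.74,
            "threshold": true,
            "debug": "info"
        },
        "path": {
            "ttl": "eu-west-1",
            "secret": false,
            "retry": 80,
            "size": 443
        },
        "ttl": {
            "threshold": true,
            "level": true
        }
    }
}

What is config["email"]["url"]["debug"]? "info"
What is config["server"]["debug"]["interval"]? 4096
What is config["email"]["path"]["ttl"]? "eu-west-1"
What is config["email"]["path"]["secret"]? False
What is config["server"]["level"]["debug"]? 5432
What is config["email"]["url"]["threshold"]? True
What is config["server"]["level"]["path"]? True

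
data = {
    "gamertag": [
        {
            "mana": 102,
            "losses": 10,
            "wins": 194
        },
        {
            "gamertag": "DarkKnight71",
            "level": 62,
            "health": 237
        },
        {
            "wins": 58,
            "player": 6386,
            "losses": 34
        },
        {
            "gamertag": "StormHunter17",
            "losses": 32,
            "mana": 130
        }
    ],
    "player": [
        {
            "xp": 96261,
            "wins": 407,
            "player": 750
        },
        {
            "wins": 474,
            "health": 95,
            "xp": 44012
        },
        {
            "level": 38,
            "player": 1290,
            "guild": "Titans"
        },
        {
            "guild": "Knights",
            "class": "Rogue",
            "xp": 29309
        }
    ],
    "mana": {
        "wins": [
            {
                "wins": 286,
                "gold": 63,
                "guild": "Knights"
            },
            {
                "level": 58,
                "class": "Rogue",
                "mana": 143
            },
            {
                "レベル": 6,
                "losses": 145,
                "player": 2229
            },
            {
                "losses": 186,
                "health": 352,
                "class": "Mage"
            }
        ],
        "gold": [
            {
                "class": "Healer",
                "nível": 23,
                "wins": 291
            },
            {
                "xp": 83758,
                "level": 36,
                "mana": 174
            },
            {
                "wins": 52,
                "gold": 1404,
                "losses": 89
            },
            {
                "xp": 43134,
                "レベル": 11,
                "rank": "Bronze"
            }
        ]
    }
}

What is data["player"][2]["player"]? 1290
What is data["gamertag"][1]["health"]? 237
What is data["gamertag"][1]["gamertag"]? "DarkKnight71"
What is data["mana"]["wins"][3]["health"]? 352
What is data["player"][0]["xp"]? 96261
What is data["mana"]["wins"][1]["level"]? 58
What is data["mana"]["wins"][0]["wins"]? 286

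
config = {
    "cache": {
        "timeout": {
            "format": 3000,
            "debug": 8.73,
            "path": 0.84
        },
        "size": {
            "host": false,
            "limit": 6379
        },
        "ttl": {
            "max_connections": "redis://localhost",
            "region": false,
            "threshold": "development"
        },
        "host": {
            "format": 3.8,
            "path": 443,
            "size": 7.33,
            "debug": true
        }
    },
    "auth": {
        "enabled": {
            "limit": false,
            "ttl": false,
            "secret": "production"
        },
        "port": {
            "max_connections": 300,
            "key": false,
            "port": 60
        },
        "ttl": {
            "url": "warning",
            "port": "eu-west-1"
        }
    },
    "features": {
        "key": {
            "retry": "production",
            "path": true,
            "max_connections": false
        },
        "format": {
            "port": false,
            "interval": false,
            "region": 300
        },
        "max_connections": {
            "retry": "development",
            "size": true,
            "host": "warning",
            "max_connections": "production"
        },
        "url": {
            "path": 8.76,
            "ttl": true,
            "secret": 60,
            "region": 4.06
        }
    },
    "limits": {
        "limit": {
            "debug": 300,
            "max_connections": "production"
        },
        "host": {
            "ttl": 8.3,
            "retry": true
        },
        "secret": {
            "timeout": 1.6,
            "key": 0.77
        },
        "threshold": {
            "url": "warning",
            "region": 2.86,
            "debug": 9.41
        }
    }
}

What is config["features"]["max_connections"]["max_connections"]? "production"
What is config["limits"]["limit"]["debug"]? 300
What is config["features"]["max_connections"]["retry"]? "development"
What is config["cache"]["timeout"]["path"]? 0.84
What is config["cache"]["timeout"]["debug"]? 8.73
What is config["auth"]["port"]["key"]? False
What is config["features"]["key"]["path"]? True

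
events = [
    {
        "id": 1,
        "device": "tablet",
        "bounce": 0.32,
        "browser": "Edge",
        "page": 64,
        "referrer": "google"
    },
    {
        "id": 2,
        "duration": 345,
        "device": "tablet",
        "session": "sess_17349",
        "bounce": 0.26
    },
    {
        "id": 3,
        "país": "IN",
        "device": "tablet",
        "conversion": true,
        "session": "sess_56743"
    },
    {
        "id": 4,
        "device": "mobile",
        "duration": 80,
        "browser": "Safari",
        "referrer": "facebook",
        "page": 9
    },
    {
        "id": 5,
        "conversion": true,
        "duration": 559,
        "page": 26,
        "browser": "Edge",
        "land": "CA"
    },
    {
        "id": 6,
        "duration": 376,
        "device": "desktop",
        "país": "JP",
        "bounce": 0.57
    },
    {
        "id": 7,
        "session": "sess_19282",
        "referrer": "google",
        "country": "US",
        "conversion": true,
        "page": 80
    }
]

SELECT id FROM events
[1, 2, 3, 4, 5, 6, 7]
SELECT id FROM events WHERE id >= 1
[1, 2, 3, 4, 5, 6, 7]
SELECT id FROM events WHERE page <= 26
[4, 5]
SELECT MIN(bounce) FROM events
0.26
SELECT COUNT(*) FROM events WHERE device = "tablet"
3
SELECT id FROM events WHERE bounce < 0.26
[]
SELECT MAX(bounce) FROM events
0.57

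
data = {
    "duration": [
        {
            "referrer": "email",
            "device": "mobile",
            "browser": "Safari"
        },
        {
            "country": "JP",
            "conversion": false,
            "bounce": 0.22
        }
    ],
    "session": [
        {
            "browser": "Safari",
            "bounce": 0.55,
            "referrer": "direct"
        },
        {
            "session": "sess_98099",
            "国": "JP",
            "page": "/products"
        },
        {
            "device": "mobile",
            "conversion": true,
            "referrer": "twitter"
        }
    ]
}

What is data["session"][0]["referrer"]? "direct"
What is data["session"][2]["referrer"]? "twitter"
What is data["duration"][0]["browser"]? "Safari"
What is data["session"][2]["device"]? "mobile"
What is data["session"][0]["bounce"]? 0.55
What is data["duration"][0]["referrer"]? "email"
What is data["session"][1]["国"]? "JP"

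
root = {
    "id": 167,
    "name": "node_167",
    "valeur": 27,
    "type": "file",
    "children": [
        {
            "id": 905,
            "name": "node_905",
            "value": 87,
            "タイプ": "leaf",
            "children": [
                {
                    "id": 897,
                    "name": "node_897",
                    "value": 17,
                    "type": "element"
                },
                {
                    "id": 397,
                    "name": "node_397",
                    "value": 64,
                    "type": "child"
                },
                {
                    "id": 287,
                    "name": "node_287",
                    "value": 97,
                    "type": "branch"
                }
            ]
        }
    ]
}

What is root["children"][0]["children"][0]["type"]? "element"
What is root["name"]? "node_167"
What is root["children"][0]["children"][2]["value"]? 97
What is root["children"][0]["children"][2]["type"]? "branch"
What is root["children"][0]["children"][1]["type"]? "child"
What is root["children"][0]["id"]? 905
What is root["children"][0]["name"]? "node_905"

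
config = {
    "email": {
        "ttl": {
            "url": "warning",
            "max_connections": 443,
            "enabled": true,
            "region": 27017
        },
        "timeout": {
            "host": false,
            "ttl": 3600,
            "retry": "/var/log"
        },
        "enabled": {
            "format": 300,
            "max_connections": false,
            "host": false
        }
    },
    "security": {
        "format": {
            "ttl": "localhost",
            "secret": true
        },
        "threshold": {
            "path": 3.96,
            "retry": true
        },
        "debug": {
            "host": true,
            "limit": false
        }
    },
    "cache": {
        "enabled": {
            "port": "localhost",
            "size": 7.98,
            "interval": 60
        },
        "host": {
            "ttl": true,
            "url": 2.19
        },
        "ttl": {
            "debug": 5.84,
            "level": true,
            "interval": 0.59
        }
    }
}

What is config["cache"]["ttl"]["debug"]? 5.84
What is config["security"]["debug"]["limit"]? False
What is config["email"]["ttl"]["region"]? 27017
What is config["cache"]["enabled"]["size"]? 7.98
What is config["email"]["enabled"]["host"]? False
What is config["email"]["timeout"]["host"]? False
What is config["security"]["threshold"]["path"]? 3.96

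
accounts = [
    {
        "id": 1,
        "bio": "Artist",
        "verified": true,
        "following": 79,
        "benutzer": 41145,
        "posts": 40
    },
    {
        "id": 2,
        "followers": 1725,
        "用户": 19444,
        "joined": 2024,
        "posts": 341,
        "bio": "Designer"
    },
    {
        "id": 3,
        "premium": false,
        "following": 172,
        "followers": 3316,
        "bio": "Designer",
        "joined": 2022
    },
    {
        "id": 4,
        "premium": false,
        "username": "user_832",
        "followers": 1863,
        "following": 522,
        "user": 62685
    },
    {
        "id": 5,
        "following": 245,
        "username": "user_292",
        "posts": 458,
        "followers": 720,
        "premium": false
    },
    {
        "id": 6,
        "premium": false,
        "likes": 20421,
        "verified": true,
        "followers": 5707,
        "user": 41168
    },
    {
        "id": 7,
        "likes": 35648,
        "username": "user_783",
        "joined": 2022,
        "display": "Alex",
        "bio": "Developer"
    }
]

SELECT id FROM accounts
[1, 2, 3, 4, 5, 6, 7]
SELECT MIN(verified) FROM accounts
True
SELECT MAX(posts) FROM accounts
458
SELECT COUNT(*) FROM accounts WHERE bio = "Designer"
2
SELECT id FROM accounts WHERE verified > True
[]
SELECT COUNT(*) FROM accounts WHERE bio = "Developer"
1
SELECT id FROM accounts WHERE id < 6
[1, 2, 3, 4, 5]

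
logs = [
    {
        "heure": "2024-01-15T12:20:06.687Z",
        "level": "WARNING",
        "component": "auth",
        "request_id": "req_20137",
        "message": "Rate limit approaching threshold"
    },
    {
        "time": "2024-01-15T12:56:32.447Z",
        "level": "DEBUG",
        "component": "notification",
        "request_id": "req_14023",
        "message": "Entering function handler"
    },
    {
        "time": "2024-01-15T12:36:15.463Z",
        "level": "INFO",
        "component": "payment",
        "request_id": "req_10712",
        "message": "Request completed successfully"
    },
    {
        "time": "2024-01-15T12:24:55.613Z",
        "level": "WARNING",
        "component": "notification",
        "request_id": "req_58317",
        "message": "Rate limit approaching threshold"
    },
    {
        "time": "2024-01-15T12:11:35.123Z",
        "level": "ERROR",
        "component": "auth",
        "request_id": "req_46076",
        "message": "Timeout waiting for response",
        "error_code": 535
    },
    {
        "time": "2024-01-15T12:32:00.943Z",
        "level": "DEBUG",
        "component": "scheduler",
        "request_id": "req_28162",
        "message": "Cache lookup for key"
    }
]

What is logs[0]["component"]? "auth"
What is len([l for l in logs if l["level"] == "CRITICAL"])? 0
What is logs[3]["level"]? "WARNING"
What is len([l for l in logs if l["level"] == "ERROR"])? 1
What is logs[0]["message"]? "Rate limit approaching threshold"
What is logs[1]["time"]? "2024-01-15T12:56:32.447Z"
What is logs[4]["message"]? "Timeout waiting for response"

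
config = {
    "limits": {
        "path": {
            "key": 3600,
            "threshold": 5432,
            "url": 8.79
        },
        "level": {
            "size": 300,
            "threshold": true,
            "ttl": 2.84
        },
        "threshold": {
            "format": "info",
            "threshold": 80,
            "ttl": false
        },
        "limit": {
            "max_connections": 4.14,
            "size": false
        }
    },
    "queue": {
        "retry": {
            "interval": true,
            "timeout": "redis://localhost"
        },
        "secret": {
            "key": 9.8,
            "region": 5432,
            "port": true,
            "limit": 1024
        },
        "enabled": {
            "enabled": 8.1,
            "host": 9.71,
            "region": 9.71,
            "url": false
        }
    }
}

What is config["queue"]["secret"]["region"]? 5432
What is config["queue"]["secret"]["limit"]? 1024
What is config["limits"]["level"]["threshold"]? True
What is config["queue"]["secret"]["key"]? 9.8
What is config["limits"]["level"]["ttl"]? 2.84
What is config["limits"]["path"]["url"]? 8.79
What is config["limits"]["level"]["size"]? 300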